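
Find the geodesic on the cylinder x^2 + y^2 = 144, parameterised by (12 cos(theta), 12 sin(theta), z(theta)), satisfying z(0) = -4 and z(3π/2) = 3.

Parameterise the cylinder of radius R = 12 as
    r(θ) = (12 cos θ, 12 sin θ, z(θ)).
The arc-length element is
    ds = sqrt(144 + (dz/dθ)^2) dθ,
so the Lagrangian is L = sqrt(144 + z'^2).
L depends on z' only, not on z or θ, so ∂L/∂z = 0 and
    ∂L/∂z' = z' / sqrt(144 + z'^2).
The Euler-Lagrange equation gives
    d/dθ( z' / sqrt(144 + z'^2) ) = 0,
so z' is constant. Integrating once:
    z(θ) = a θ + b,
a helix on the cylinder (a straight line when the cylinder is unrolled). The constants a, b are determined by the endpoint conditions.
With endpoint conditions z(0) = -4 and z(3π/2) = 3: from z(0) = b we get b = -4, and a·3π/2 + -4 = 3 gives a = 14/(3π), so
    z(θ) = (14/(3π)) θ − 4.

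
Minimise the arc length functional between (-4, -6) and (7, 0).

Arc-length functional: J[y] = ∫ sqrt(1 + (y')^2) dx.
Lagrangian L = sqrt(1 + (y')^2) has no explicit y dependence, so ∂L/∂y = 0 and the Euler-Lagrange equation gives
    d/dx( y' / sqrt(1 + (y')^2) ) = 0  ⇒  y' / sqrt(1 + (y')^2) = const.
Hence y' is constant, so y(x) is affine.
Fitting the endpoints (-4, -6) and (7, 0):
    slope m = (0 − (-6)) / (7 − (-4)) = 6/11,
    intercept c = (-6) − m·(-4) = -42/11.
Extremal: y(x) = (6/11) x - 42/11.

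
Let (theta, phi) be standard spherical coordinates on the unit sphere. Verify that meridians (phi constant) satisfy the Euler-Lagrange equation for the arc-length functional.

On the unit sphere with spherical coordinates (θ, φ), the induced metric is
    ds^2 = dθ^2 + sin^2(θ) dφ^2.
Using θ as the parameter, the arc-length functional becomes
    J[φ] = ∫ sqrt(1 + sin^2(θ) (dφ/dθ)^2) dθ.
So L = sqrt(1 + sin^2(θ) φ'^2). Compute
    ∂L/∂φ = 0  (L has no explicit φ dependence),
    ∂L/∂φ' = sin^2(θ) φ' / sqrt(1 + sin^2(θ) φ'^2).
For the candidate φ(θ) = c (constant), φ' = 0, so ∂L/∂φ' evaluated along the candidate vanishes, and ∂L/∂φ is identically zero. Hence
    d/dθ(∂L/∂φ') − ∂L/∂φ = 0
is satisfied. Therefore meridians φ = const are extremals of arc length — they are geodesics on the sphere.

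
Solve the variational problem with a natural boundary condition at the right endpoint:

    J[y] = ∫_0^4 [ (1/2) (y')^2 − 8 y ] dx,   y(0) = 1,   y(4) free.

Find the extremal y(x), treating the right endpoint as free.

The Lagrangian L = (1/2) (y')^2 − 8 y gives
    ∂L/∂y = −8,   ∂L/∂y' = y'.
Euler-Lagrange: d/dx(y') − (−8) = 0, i.e. y'' + 8 = 0, so
    y(x) = −(8/2) x^2 + C1 x + C2.
Fixed left endpoint y(0) = 1 ⇒ C2 = 1.
The right endpoint x = 4 is free, so the natural (transversality) condition is ∂L/∂y' |_{x=4} = 0, i.e. y'(4) = 0.
Compute y'(x) = −8 x + C1, so y'(4) = −32 + C1 = 0 ⇒ C1 = 32.
Therefore the extremal is
    y(x) = −4 x^2 + 32 x + 1.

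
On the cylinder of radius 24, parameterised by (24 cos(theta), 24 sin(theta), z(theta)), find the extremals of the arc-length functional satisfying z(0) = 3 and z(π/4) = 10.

Parameterise the cylinder of radius R = 24 as
    r(θ) = (24 cos θ, 24 sin θ, z(θ)).
The arc-length element is
    ds = sqrt(576 + (dz/dθ)^2) dθ,
so the Lagrangian is L = sqrt(576 + z'^2).
L depends on z' only, not on z or θ, so ∂L/∂z = 0 and
    ∂L/∂z' = z' / sqrt(576 + z'^2).
The Euler-Lagrange equation gives
    d/dθ( z' / sqrt(576 + z'^2) ) = 0,
so z' is constant. Integrating once:
    z(θ) = a θ + b,
a helix on the cylinder (a straight line when the cylinder is unrolled). The constants a, b are determined by the endpoint conditions.
With endpoint conditions z(0) = 3 and z(π/4) = 10: from z(0) = b we get b = 3, and a·π/4 + 3 = 10 gives a = 28/π, so
    z(θ) = (28/π) θ + 3.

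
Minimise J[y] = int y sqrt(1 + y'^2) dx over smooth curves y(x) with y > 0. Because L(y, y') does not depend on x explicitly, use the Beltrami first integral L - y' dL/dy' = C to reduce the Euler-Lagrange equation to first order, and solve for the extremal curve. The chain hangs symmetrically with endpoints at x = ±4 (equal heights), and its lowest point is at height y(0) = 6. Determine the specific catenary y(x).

The Lagrangian L(y, y') = y sqrt(1 + y'^2) has no explicit x dependence, so the Beltrami identity applies:
    L − y' ∂L/∂y' = C.
Compute ∂L/∂y' = y · y' / sqrt(1 + y'^2). Then
    L − y' ∂L/∂y'
    = y sqrt(1 + y'^2) − y · y'^2 / sqrt(1 + y'^2)
    = y (1 + y'^2 − y'^2) / sqrt(1 + y'^2)
    = y / sqrt(1 + y'^2) = C.
Squaring gives y^2 = C^2 (1 + y'^2), i.e.
    y'^2 = y^2 / C^2 − 1.
Separating variables,
    dy / sqrt(y^2 − C^2) = dx / C,
and integrating gives arccosh(y / C) = (x − a)/C, so
    y(x) = C cosh((x − a)/C),
the catenary. The constants C and a are fixed by the two endpoint conditions (and, for the hanging-chain problem, the length constraint selects C).
Now fit the given data. The endpoints x = ±4 are symmetric at equal height, so the catenary is even about its minimum: a = 0 and y(x) = C cosh(x/C). The lowest point is y(0) = C cosh(0) = C, and we are told y(0) = 6, so C = 6. Therefore
    y(x) = 6 cosh(x/6),
and at the endpoints
    y(±4) = 6 cosh(4/6).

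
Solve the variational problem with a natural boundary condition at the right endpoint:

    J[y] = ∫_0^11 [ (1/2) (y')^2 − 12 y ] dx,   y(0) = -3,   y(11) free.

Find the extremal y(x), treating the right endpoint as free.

The Lagrangian L = (1/2) (y')^2 − 12 y gives
    ∂L/∂y = −12,   ∂L/∂y' = y'.
Euler-Lagrange: d/dx(y') − (−12) = 0, i.e. y'' + 12 = 0, so
    y(x) = −(12/2) x^2 + C1 x + C2.
Fixed left endpoint y(0) = -3 ⇒ C2 = -3.
The right endpoint x = 11 is free, so the natural (transversality) condition is ∂L/∂y' |_{x=11} = 0, i.e. y'(11) = 0.
Compute y'(x) = −12 x + C1, so y'(11) = −132 + C1 = 0 ⇒ C1 = 132.
Therefore the extremal is
    y(x) = −6 x^2 + 132 x − 3.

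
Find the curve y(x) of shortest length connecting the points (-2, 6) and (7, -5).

Arc-length functional: J[y] = ∫ sqrt(1 + (y')^2) dx.
Lagrangian L = sqrt(1 + (y')^2) has no explicit y dependence, so ∂L/∂y = 0 and the Euler-Lagrange equation gives
    d/dx( y' / sqrt(1 + (y')^2) ) = 0  ⇒  y' / sqrt(1 + (y')^2) = const.
Hence y' is constant, so y(x) is affine.
Fitting the endpoints (-2, 6) and (7, -5):
    slope m = ((-5) − 6) / (7 − (-2)) = -11/9,
    intercept c = 6 − m·(-2) = 32/9.
Extremal: y(x) = (-11/9) x + 32/9.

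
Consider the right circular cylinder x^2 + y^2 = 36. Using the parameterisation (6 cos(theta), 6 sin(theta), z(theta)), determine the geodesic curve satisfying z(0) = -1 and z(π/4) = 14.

Parameterise the cylinder of radius R = 6 as
    r(θ) = (6 cos θ, 6 sin θ, z(θ)).
The arc-length element is
    ds = sqrt(36 + (dz/dθ)^2) dθ,
so the Lagrangian is L = sqrt(36 + z'^2).
L depends on z' only, not on z or θ, so ∂L/∂z = 0 and
    ∂L/∂z' = z' / sqrt(36 + z'^2).
The Euler-Lagrange equation gives
    d/dθ( z' / sqrt(36 + z'^2) ) = 0,
so z' is constant. Integrating once:
    z(θ) = a θ + b,
a helix on the cylinder (a straight line when the cylinder is unrolled). The constants a, b are determined by the endpoint conditions.
With endpoint conditions z(0) = -1 and z(π/4) = 14: from z(0) = b we get b = -1, and a·π/4 + -1 = 14 gives a = 60/π, so
    z(θ) = (60/π) θ − 1.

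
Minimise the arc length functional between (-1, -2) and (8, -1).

Arc-length functional: J[y] = ∫ sqrt(1 + (y')^2) dx.
Lagrangian L = sqrt(1 + (y')^2) has no explicit y dependence, so ∂L/∂y = 0 and the Euler-Lagrange equation gives
    d/dx( y' / sqrt(1 + (y')^2) ) = 0  ⇒  y' / sqrt(1 + (y')^2) = const.
Hence y' is constant, so y(x) is affine.
Fitting the endpoints (-1, -2) and (8, -1):
    slope m = ((-1) − (-2)) / (8 − (-1)) = 1/9,
    intercept c = (-2) − m·(-1) = -17/9.
Extremal: y(x) = (1/9) x - 17/9.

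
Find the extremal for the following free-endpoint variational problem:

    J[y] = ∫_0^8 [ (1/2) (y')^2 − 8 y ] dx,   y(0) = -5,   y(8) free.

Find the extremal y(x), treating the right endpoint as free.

The Lagrangian L = (1/2) (y')^2 − 8 y gives
    ∂L/∂y = −8,   ∂L/∂y' = y'.
Euler-Lagrange: d/dx(y') − (−8) = 0, i.e. y'' + 8 = 0, so
    y(x) = −(8/2) x^2 + C1 x + C2.
Fixed left endpoint y(0) = -5 ⇒ C2 = -5.
The right endpoint x = 8 is free, so the natural (transversality) condition is ∂L/∂y' |_{x=8} = 0, i.e. y'(8) = 0.
Compute y'(x) = −8 x + C1, so y'(8) = −64 + C1 = 0 ⇒ C1 = 64.
Therefore the extremal is
    y(x) = −4 x^2 + 64 x − 5.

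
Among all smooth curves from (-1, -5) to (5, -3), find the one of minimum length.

Arc-length functional: J[y] = ∫ sqrt(1 + (y')^2) dx.
Lagrangian L = sqrt(1 + (y')^2) has no explicit y dependence, so ∂L/∂y = 0 and the Euler-Lagrange equation gives
    d/dx( y' / sqrt(1 + (y')^2) ) = 0  ⇒  y' / sqrt(1 + (y')^2) = const.
Hence y' is constant, so y(x) is affine.
Fitting the endpoints (-1, -5) and (5, -3):
    slope m = ((-3) − (-5)) / (5 − (-1)) = 1/3,
    intercept c = (-5) − m·(-1) = -14/3.
Extremal: y(x) = (1/3) x - 14/3.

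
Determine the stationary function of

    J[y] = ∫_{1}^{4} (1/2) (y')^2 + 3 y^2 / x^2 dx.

The Lagrangian is L = (1/2) (y')^2 + 3 y^2 / x^2.
Compute ∂L/∂y = 6y/x^2, ∂L/∂y' = y'.
The Euler-Lagrange equation d/dx(∂L/∂y') − ∂L/∂y = 0 reduces to
    y'' − 6/x^2 · y = 0  (x > 0).
Its general solution is
    y(x) = A x^3 + B x^(-2),
with A, B fixed by the endpoint conditions.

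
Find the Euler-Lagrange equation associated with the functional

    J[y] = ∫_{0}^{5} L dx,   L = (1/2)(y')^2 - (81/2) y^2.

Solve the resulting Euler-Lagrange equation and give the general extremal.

The Lagrangian is L = (1/2)(y')^2 - (81/2) y^2.
∂L/∂y = -81y.
∂L/∂y' = y'.
The Euler-Lagrange equation d/dx(∂L/∂y') − ∂L/∂y = 0 becomes:
    y'' + 81 y = 0
General solution: y(x) = A sin(9x) + B cos(9x), where A and B are arbitrary constants fixed by the endpoint conditions.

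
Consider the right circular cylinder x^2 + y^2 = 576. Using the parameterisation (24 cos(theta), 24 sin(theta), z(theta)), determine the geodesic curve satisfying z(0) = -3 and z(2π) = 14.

Parameterise the cylinder of radius R = 24 as
    r(θ) = (24 cos θ, 24 sin θ, z(θ)).
The arc-length element is
    ds = sqrt(576 + (dz/dθ)^2) dθ,
so the Lagrangian is L = sqrt(576 + z'^2).
L depends on z' only, not on z or θ, so ∂L/∂z = 0 and
    ∂L/∂z' = z' / sqrt(576 + z'^2).
The Euler-Lagrange equation gives
    d/dθ( z' / sqrt(576 + z'^2) ) = 0,
so z' is constant. Integrating once:
    z(θ) = a θ + b,
a helix on the cylinder (a straight line when the cylinder is unrolled). The constants a, b are determined by the endpoint conditions.
With endpoint conditions z(0) = -3 and z(2π) = 14: from z(0) = b we get b = -3, and a·2π + -3 = 14 gives a = 17/(2π), so
    z(θ) = (17/(2π)) θ − 3.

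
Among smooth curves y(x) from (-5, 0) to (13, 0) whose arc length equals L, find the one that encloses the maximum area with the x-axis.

Set up the augmented Lagrangian using a multiplier λ for the length constraint:
    F(y, y') = y − λ sqrt(1 + y'^2).
F has no explicit x dependence, so the Beltrami identity yields a first integral
    F − y' ∂F/∂y' = C.
Compute ∂F/∂y' = −λ y' / sqrt(1 + y'^2). Then
    y − λ sqrt(1 + y'^2) + λ y'^2 / sqrt(1 + y'^2) = C
    ⇒  y − λ / sqrt(1 + y'^2) = C.
Solving for y' and integrating gives
    (x − a)^2 + (y − b)^2 = λ^2,
a circular arc of radius λ. The constants a, b are determined by the endpoint conditions y(-5) = y(13) = 0, and λ is fixed implicitly by the length constraint
    ∫_{-5}^{13} sqrt(1 + y'^2) dx = L.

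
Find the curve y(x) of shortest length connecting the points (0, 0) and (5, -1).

Arc-length functional: J[y] = ∫ sqrt(1 + (y')^2) dx.
Lagrangian L = sqrt(1 + (y')^2) has no explicit y dependence, so ∂L/∂y = 0 and the Euler-Lagrange equation gives
    d/dx( y' / sqrt(1 + (y')^2) ) = 0  ⇒  y' / sqrt(1 + (y')^2) = const.
Hence y' is constant, so y(x) is affine.
Fitting the endpoints (0, 0) and (5, -1):
    slope m = ((-1) − 0) / (5 − 0) = -1/5,
    intercept c = 0 − m·0 = 0.
Extremal: y(x) = (-1/5) x.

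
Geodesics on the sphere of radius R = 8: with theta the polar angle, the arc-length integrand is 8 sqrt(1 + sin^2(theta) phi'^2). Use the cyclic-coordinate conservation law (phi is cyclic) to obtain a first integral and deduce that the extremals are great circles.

On the sphere of radius R = 8 with spherical coordinates (θ, φ), the induced metric is
    ds^2 = 64(dθ^2 + sin^2(θ) dφ^2).
Parameterise by θ; the arc-length functional is
    J[φ] = ∫ 8 sqrt(1 + sin^2(θ) (dφ/dθ)^2) dθ,
so L = 8 sqrt(1 + sin^2(θ) φ'^2). Compute
    ∂L/∂φ = 0  (L has no explicit φ dependence),
    ∂L/∂φ' = 8 sin^2(θ) φ' / sqrt(1 + sin^2(θ) φ'^2).
Since ∂L/∂φ = 0, the Euler-Lagrange equation
    d/dθ(∂L/∂φ') − ∂L/∂φ = 0
reduces to d/dθ(∂L/∂φ') = 0, i.e. the momentum conjugate to φ is conserved:
    8 sin^2(θ) φ' / sqrt(1 + sin^2(θ) φ'^2) = C.
The overall factor of 8 is constant, so dividing through gives Clairaut's relation sin^2(θ) φ' / sqrt(1 + sin^2(θ) φ'^2) = C' (with C' = C/8). Solving for φ' and integrating gives the great-circle family
    cot(θ) = A cos(φ − φ_0),
i.e. the intersection of the sphere with a plane through the origin. The two constants A and φ_0 (equivalently C and one phase) are fixed by the two endpoint conditions.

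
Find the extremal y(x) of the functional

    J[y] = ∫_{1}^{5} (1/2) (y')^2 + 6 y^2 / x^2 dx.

The Lagrangian is L = (1/2) (y')^2 + 6 y^2 / x^2.
Compute ∂L/∂y = 12y/x^2, ∂L/∂y' = y'.
The Euler-Lagrange equation d/dx(∂L/∂y') − ∂L/∂y = 0 reduces to
    y'' − 12/x^2 · y = 0  (x > 0).
Its general solution is
    y(x) = A x^4 + B x^(-3),
with A, B fixed by the endpoint conditions.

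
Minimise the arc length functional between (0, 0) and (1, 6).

Arc-length functional: J[y] = ∫ sqrt(1 + (y')^2) dx.
Lagrangian L = sqrt(1 + (y')^2) has no explicit y dependence, so ∂L/∂y = 0 and the Euler-Lagrange equation gives
    d/dx( y' / sqrt(1 + (y')^2) ) = 0  ⇒  y' / sqrt(1 + (y')^2) = const.
Hence y' is constant, so y(x) is affine.
Fitting the endpoints (0, 0) and (1, 6):
    slope m = (6 − 0) / (1 − 0) = 6,
    intercept c = 0 − m·0 = 0.
Extremal: y(x) = 6 x.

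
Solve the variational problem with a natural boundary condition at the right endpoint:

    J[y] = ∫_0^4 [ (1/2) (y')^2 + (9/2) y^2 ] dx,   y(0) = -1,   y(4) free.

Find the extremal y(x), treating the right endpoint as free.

The Lagrangian L = (1/2) (y')^2 + (9/2) y^2 gives
    ∂L/∂y = 9 y,   ∂L/∂y' = y'.
Euler-Lagrange: y'' − 9 y = 0.
With k = 3, the general solution is
    y(x) = A cosh(3 x) + B sinh(3 x).
Fixed left endpoint y(0) = -1 ⇒ A = -1.
The right endpoint x = 4 is free, so the natural (transversality) condition is ∂L/∂y' |_{x=4} = 0, i.e. y'(4) = 0.
Compute y'(x) = A k sinh(k x) + B k cosh(k x), so
    y'(4) = A k sinh(k·4) + B k cosh(k·4) = 0
    ⇒ B = −A tanh(k·4) = tanh(3·4).
Therefore the extremal is
    y(x) = −cosh(3 x) + tanh(3·4) sinh(3 x).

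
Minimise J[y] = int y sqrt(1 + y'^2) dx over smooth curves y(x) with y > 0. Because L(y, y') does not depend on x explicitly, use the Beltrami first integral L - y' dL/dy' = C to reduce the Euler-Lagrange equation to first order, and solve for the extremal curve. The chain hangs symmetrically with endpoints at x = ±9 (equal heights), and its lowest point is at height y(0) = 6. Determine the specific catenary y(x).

The Lagrangian L(y, y') = y sqrt(1 + y'^2) has no explicit x dependence, so the Beltrami identity applies:
    L − y' ∂L/∂y' = C.
Compute ∂L/∂y' = y · y' / sqrt(1 + y'^2). Then
    L − y' ∂L/∂y'
    = y sqrt(1 + y'^2) − y · y'^2 / sqrt(1 + y'^2)
    = y (1 + y'^2 − y'^2) / sqrt(1 + y'^2)
    = y / sqrt(1 + y'^2) = C.
Squaring gives y^2 = C^2 (1 + y'^2), i.e.
    y'^2 = y^2 / C^2 − 1.
Separating variables,
    dy / sqrt(y^2 − C^2) = dx / C,
and integrating gives arccosh(y / C) = (x − a)/C, so
    y(x) = C cosh((x − a)/C),
the catenary. The constants C and a are fixed by the two endpoint conditions (and, for the hanging-chain problem, the length constraint selects C).
Now fit the given data. The endpoints x = ±9 are symmetric at equal height, so the catenary is even about its minimum: a = 0 and y(x) = C cosh(x/C). The lowest point is y(0) = C cosh(0) = C, and we are told y(0) = 6, so C = 6. Therefore
    y(x) = 6 cosh(x/6),
and at the endpoints
    y(±9) = 6 cosh(9/6).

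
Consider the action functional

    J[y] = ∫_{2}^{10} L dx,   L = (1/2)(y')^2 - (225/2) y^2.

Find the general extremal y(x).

The Lagrangian is L = (1/2)(y')^2 - (225/2) y^2.
∂L/∂y = -225y.
∂L/∂y' = y'.
The Euler-Lagrange equation d/dx(∂L/∂y') − ∂L/∂y = 0 becomes:
    y'' + 225 y = 0
General solution: y(x) = A sin(15x) + B cos(15x), where A and B are arbitrary constants fixed by the endpoint conditions.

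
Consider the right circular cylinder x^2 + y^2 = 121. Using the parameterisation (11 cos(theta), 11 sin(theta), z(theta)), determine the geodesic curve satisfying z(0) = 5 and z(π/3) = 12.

Parameterise the cylinder of radius R = 11 as
    r(θ) = (11 cos θ, 11 sin θ, z(θ)).
The arc-length element is
    ds = sqrt(121 + (dz/dθ)^2) dθ,
so the Lagrangian is L = sqrt(121 + z'^2).
L depends on z' only, not on z or θ, so ∂L/∂z = 0 and
    ∂L/∂z' = z' / sqrt(121 + z'^2).
The Euler-Lagrange equation gives
    d/dθ( z' / sqrt(121 + z'^2) ) = 0,
so z' is constant. Integrating once:
    z(θ) = a θ + b,
a helix on the cylinder (a straight line when the cylinder is unrolled). The constants a, b are determined by the endpoint conditions.
With endpoint conditions z(0) = 5 and z(π/3) = 12: from z(0) = b we get b = 5, and a·π/3 + 5 = 12 gives a = 21/π, so
    z(θ) = (21/π) θ + 5.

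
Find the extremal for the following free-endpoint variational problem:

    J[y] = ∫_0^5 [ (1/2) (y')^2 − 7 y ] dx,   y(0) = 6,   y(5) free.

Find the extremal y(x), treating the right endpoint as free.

The Lagrangian L = (1/2) (y')^2 − 7 y gives
    ∂L/∂y = −7,   ∂L/∂y' = y'.
Euler-Lagrange: d/dx(y') − (−7) = 0, i.e. y'' + 7 = 0, so
    y(x) = −(7/2) x^2 + C1 x + C2.
Fixed left endpoint y(0) = 6 ⇒ C2 = 6.
The right endpoint x = 5 is free, so the natural (transversality) condition is ∂L/∂y' |_{x=5} = 0, i.e. y'(5) = 0.
Compute y'(x) = −7 x + C1, so y'(5) = −35 + C1 = 0 ⇒ C1 = 35.
Therefore the extremal is
    y(x) = −(7/2) x^2 + 35 x + 6.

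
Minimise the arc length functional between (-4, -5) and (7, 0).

Arc-length functional: J[y] = ∫ sqrt(1 + (y')^2) dx.
Lagrangian L = sqrt(1 + (y')^2) has no explicit y dependence, so ∂L/∂y = 0 and the Euler-Lagrange equation gives
    d/dx( y' / sqrt(1 + (y')^2) ) = 0  ⇒  y' / sqrt(1 + (y')^2) = const.
Hence y' is constant, so y(x) is affine.
Fitting the endpoints (-4, -5) and (7, 0):
    slope m = (0 − (-5)) / (7 − (-4)) = 5/11,
    intercept c = (-5) − m·(-4) = -35/11.
Extremal: y(x) = (5/11) x - 35/11.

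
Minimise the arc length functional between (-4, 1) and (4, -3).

Arc-length functional: J[y] = ∫ sqrt(1 + (y')^2) dx.
Lagrangian L = sqrt(1 + (y')^2) has no explicit y dependence, so ∂L/∂y = 0 and the Euler-Lagrange equation gives
    d/dx( y' / sqrt(1 + (y')^2) ) = 0  ⇒  y' / sqrt(1 + (y')^2) = const.
Hence y' is constant, so y(x) is affine.
Fitting the endpoints (-4, 1) and (4, -3):
    slope m = ((-3) − 1) / (4 − (-4)) = -1/2,
    intercept c = 1 − m·(-4) = -1.
Extremal: y(x) = (-1/2) x - 1.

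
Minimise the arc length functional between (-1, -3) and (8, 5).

Arc-length functional: J[y] = ∫ sqrt(1 + (y')^2) dx.
Lagrangian L = sqrt(1 + (y')^2) has no explicit y dependence, so ∂L/∂y = 0 and the Euler-Lagrange equation gives
    d/dx( y' / sqrt(1 + (y')^2) ) = 0  ⇒  y' / sqrt(1 + (y')^2) = const.
Hence y' is constant, so y(x) is affine.
Fitting the endpoints (-1, -3) and (8, 5):
    slope m = (5 − (-3)) / (8 − (-1)) = 8/9,
    intercept c = (-3) − m·(-1) = -19/9.
Extremal: y(x) = (8/9) x - 19/9.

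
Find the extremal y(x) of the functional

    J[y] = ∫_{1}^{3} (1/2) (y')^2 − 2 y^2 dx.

The Lagrangian is L = (1/2) (y')^2 − 2 y^2.
Compute ∂L/∂y = -4y, ∂L/∂y' = y'.
The Euler-Lagrange equation d/dx(∂L/∂y') − ∂L/∂y = 0 reduces to
    y'' + 4 y = 0.
Its general solution is
    y(x) = A sin(2x) + B cos(2x),
with A, B fixed by the endpoint conditions.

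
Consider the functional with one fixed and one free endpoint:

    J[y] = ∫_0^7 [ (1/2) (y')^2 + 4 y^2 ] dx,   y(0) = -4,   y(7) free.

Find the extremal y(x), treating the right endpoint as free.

The Lagrangian L = (1/2) (y')^2 + 4 y^2 gives
    ∂L/∂y = 8 y,   ∂L/∂y' = y'.
Euler-Lagrange: y'' − 8 y = 0.
With k = sqrt(8), the general solution is
    y(x) = A cosh(sqrt(8) x) + B sinh(sqrt(8) x).
Fixed left endpoint y(0) = -4 ⇒ A = -4.
The right endpoint x = 7 is free, so the natural (transversality) condition is ∂L/∂y' |_{x=7} = 0, i.e. y'(7) = 0.
Compute y'(x) = A k sinh(k x) + B k cosh(k x), so
    y'(7) = A k sinh(k·7) + B k cosh(k·7) = 0
    ⇒ B = −A tanh(k·7) = 4 tanh(sqrt(8)·7).
Therefore the extremal is
    y(x) = −4 cosh(sqrt(8) x) + 4 tanh(sqrt(8)·7) sinh(sqrt(8) x).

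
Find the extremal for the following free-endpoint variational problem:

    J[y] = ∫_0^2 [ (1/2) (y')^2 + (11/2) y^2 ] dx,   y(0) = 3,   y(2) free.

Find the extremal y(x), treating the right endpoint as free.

The Lagrangian L = (1/2) (y')^2 + (11/2) y^2 gives
    ∂L/∂y = 11 y,   ∂L/∂y' = y'.
Euler-Lagrange: y'' − 11 y = 0.
With k = sqrt(11), the general solution is
    y(x) = A cosh(sqrt(11) x) + B sinh(sqrt(11) x).
Fixed left endpoint y(0) = 3 ⇒ A = 3.
The right endpoint x = 2 is free, so the natural (transversality) condition is ∂L/∂y' |_{x=2} = 0, i.e. y'(2) = 0.
Compute y'(x) = A k sinh(k x) + B k cosh(k x), so
    y'(2) = A k sinh(k·2) + B k cosh(k·2) = 0
    ⇒ B = −A tanh(k·2) = − 3 tanh(sqrt(11)·2).
Therefore the extremal is
    y(x) = 3 cosh(sqrt(11) x) − 3 tanh(sqrt(11)·2) sinh(sqrt(11) x).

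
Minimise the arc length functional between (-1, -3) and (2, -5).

Arc-length functional: J[y] = ∫ sqrt(1 + (y')^2) dx.
Lagrangian L = sqrt(1 + (y')^2) has no explicit y dependence, so ∂L/∂y = 0 and the Euler-Lagrange equation gives
    d/dx( y' / sqrt(1 + (y')^2) ) = 0  ⇒  y' / sqrt(1 + (y')^2) = const.
Hence y' is constant, so y(x) is affine.
Fitting the endpoints (-1, -3) and (2, -5):
    slope m = ((-5) − (-3)) / (2 − (-1)) = -2/3,
    intercept c = (-3) − m·(-1) = -11/3.
Extremal: y(x) = (-2/3) x - 11/3.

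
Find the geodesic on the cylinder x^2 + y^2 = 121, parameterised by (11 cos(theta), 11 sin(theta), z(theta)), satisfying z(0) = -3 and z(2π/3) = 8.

Parameterise the cylinder of radius R = 11 as
    r(θ) = (11 cos θ, 11 sin θ, z(θ)).
The arc-length element is
    ds = sqrt(121 + (dz/dθ)^2) dθ,
so the Lagrangian is L = sqrt(121 + z'^2).
L depends on z' only, not on z or θ, so ∂L/∂z = 0 and
    ∂L/∂z' = z' / sqrt(121 + z'^2).
The Euler-Lagrange equation gives
    d/dθ( z' / sqrt(121 + z'^2) ) = 0,
so z' is constant. Integrating once:
    z(θ) = a θ + b,
a helix on the cylinder (a straight line when the cylinder is unrolled). The constants a, b are determined by the endpoint conditions.
With endpoint conditions z(0) = -3 and z(2π/3) = 8: from z(0) = b we get b = -3, and a·2π/3 + -3 = 8 gives a = 33/(2π), so
    z(θ) = (33/(2π)) θ − 3.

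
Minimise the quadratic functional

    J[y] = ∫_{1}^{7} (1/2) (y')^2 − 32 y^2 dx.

The Lagrangian is L = (1/2) (y')^2 − 32 y^2.
Compute ∂L/∂y = -64y, ∂L/∂y' = y'.
The Euler-Lagrange equation d/dx(∂L/∂y') − ∂L/∂y = 0 reduces to
    y'' + 64 y = 0.
Its general solution is
    y(x) = A sin(8x) + B cos(8x),
with A, B fixed by the endpoint conditions.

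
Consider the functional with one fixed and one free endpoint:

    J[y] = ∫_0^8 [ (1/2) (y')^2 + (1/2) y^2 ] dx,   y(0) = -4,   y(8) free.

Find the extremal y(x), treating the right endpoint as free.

The Lagrangian L = (1/2) (y')^2 + (1/2) y^2 gives
    ∂L/∂y = 1 y,   ∂L/∂y' = y'.
Euler-Lagrange: y'' − y = 0.
With k = 1, the general solution is
    y(x) = A cosh(x) + B sinh(x).
Fixed left endpoint y(0) = -4 ⇒ A = -4.
The right endpoint x = 8 is free, so the natural (transversality) condition is ∂L/∂y' |_{x=8} = 0, i.e. y'(8) = 0.
Compute y'(x) = A k sinh(k x) + B k cosh(k x), so
    y'(8) = A k sinh(k·8) + B k cosh(k·8) = 0
    ⇒ B = −A tanh(k·8) = 4 tanh(1·8).
Therefore the extremal is
    y(x) = −4 cosh(1 x) + 4 tanh(1·8) sinh(1 x).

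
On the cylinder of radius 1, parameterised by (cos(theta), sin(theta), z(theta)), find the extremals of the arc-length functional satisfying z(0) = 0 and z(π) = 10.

Parameterise the cylinder of radius R = 1 as
    r(θ) = (cos θ, sin θ, z(θ)).
The arc-length element is
    ds = sqrt(1 + (dz/dθ)^2) dθ,
so the Lagrangian is L = sqrt(1 + z'^2).
L depends on z' only, not on z or θ, so ∂L/∂z = 0 and
    ∂L/∂z' = z' / sqrt(1 + z'^2).
The Euler-Lagrange equation gives
    d/dθ( z' / sqrt(1 + z'^2) ) = 0,
so z' is constant. Integrating once:
    z(θ) = a θ + b,
a helix on the cylinder (a straight line when the cylinder is unrolled). The constants a, b are determined by the endpoint conditions.
With endpoint conditions z(0) = 0 and z(π) = 10: from z(0) = b we get b = 0, and a·π + 0 = 10 gives a = 10/π, so
    z(θ) = (10/π) θ.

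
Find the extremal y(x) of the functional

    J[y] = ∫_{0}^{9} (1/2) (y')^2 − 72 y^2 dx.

The Lagrangian is L = (1/2) (y')^2 − 72 y^2.
Compute ∂L/∂y = -144y, ∂L/∂y' = y'.
The Euler-Lagrange equation d/dx(∂L/∂y') − ∂L/∂y = 0 reduces to
    y'' + 144 y = 0.
Its general solution is
    y(x) = A sin(12x) + B cos(12x),
with A, B fixed by the endpoint conditions.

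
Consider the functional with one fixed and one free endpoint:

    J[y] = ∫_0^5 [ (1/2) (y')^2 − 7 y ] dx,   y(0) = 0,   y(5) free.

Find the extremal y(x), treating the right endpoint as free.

The Lagrangian L = (1/2) (y')^2 − 7 y gives
    ∂L/∂y = −7,   ∂L/∂y' = y'.
Euler-Lagrange: d/dx(y') − (−7) = 0, i.e. y'' + 7 = 0, so
    y(x) = −(7/2) x^2 + C1 x + C2.
Fixed left endpoint y(0) = 0 ⇒ C2 = 0.
The right endpoint x = 5 is free, so the natural (transversality) condition is ∂L/∂y' |_{x=5} = 0, i.e. y'(5) = 0.
Compute y'(x) = −7 x + C1, so y'(5) = −35 + C1 = 0 ⇒ C1 = 35.
Therefore the extremal is
    y(x) = −(7/2) x^2 + 35 x.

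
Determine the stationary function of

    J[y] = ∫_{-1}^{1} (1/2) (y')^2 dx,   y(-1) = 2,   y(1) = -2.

The Lagrangian is L = (1/2) (y')^2.
Compute ∂L/∂y = 0, ∂L/∂y' = y'.
The Euler-Lagrange equation d/dx(∂L/∂y') − ∂L/∂y = 0 reduces to
    y'' = 0.
Its general solution is
    y(x) = A x + B,
with A, B fixed by the endpoint conditions.
Applying the endpoint conditions y(-1) = 2 and y(1) = -2: solve A·-1 + B = 2 and A·1 + B = -2. Subtracting gives A(1 − -1) = -2 − 2, so A = -2, and B = 2 − A·-1 = 0. Therefore
    y(x) = -2 x.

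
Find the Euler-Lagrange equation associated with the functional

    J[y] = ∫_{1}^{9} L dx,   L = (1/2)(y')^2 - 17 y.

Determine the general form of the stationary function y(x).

The Lagrangian is L = (1/2)(y')^2 - 17 y.
∂L/∂y = -17.
∂L/∂y' = y'.
The Euler-Lagrange equation d/dx(∂L/∂y') − ∂L/∂y = 0 becomes:
    y'' + 17 = 0
General solution: y(x) = -(17/2) x^2 + A x + B, where A and B are arbitrary constants fixed by the endpoint conditions.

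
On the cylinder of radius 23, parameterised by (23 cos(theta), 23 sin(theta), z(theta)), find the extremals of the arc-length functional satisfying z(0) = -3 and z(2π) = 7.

Parameterise the cylinder of radius R = 23 as
    r(θ) = (23 cos θ, 23 sin θ, z(θ)).
The arc-length element is
    ds = sqrt(529 + (dz/dθ)^2) dθ,
so the Lagrangian is L = sqrt(529 + z'^2).
L depends on z' only, not on z or θ, so ∂L/∂z = 0 and
    ∂L/∂z' = z' / sqrt(529 + z'^2).
The Euler-Lagrange equation gives
    d/dθ( z' / sqrt(529 + z'^2) ) = 0,
so z' is constant. Integrating once:
    z(θ) = a θ + b,
a helix on the cylinder (a straight line when the cylinder is unrolled). The constants a, b are determined by the endpoint conditions.
With endpoint conditions z(0) = -3 and z(2π) = 7: from z(0) = b we get b = -3, and a·2π + -3 = 7 gives a = 5/π, so
    z(θ) = (5/π) θ − 3.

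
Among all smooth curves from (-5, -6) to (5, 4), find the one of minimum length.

Arc-length functional: J[y] = ∫ sqrt(1 + (y')^2) dx.
Lagrangian L = sqrt(1 + (y')^2) has no explicit y dependence, so ∂L/∂y = 0 and the Euler-Lagrange equation gives
    d/dx( y' / sqrt(1 + (y')^2) ) = 0  ⇒  y' / sqrt(1 + (y')^2) = const.
Hence y' is constant, so y(x) is affine.
Fitting the endpoints (-5, -6) and (5, 4):
    slope m = (4 − (-6)) / (5 − (-5)) = 1,
    intercept c = (-6) − m·(-5) = -1.
Extremal: y(x) = x - 1.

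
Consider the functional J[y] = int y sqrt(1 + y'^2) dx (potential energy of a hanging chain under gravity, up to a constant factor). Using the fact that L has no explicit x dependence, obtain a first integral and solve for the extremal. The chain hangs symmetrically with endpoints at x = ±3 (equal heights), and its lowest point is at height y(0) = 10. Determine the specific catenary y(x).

The Lagrangian L(y, y') = y sqrt(1 + y'^2) has no explicit x dependence, so the Beltrami identity applies:
    L − y' ∂L/∂y' = C.
Compute ∂L/∂y' = y · y' / sqrt(1 + y'^2). Then
    L − y' ∂L/∂y'
    = y sqrt(1 + y'^2) − y · y'^2 / sqrt(1 + y'^2)
    = y (1 + y'^2 − y'^2) / sqrt(1 + y'^2)
    = y / sqrt(1 + y'^2) = C.
Squaring gives y^2 = C^2 (1 + y'^2), i.e.
    y'^2 = y^2 / C^2 − 1.
Separating variables,
    dy / sqrt(y^2 − C^2) = dx / C,
and integrating gives arccosh(y / C) = (x − a)/C, so
    y(x) = C cosh((x − a)/C),
the catenary. The constants C and a are fixed by the two endpoint conditions (and, for the hanging-chain problem, the length constraint selects C).
Now fit the given data. The endpoints x = ±3 are symmetric at equal height, so the catenary is even about its minimum: a = 0 and y(x) = C cosh(x/C). The lowest point is y(0) = C cosh(0) = C, and we are told y(0) = 10, so C = 10. Therefore
    y(x) = 10 cosh(x/10),
and at the endpoints
    y(±3) = 10 cosh(3/10).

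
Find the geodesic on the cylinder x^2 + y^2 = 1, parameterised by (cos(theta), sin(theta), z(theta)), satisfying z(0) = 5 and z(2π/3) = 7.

Parameterise the cylinder of radius R = 1 as
    r(θ) = (cos θ, sin θ, z(θ)).
The arc-length element is
    ds = sqrt(1 + (dz/dθ)^2) dθ,
so the Lagrangian is L = sqrt(1 + z'^2).
L depends on z' only, not on z or θ, so ∂L/∂z = 0 and
    ∂L/∂z' = z' / sqrt(1 + z'^2).
The Euler-Lagrange equation gives
    d/dθ( z' / sqrt(1 + z'^2) ) = 0,
so z' is constant. Integrating once:
    z(θ) = a θ + b,
a helix on the cylinder (a straight line when the cylinder is unrolled). The constants a, b are determined by the endpoint conditions.
With endpoint conditions z(0) = 5 and z(2π/3) = 7: from z(0) = b we get b = 5, and a·2π/3 + 5 = 7 gives a = 3/π, so
    z(θ) = (3/π) θ + 5.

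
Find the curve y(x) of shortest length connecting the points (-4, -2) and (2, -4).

Arc-length functional: J[y] = ∫ sqrt(1 + (y')^2) dx.
Lagrangian L = sqrt(1 + (y')^2) has no explicit y dependence, so ∂L/∂y = 0 and the Euler-Lagrange equation gives
    d/dx( y' / sqrt(1 + (y')^2) ) = 0  ⇒  y' / sqrt(1 + (y')^2) = const.
Hence y' is constant, so y(x) is affine.
Fitting the endpoints (-4, -2) and (2, -4):
    slope m = ((-4) − (-2)) / (2 − (-4)) = -1/3,
    intercept c = (-2) − m·(-4) = -10/3.
Extremal: y(x) = (-1/3) x - 10/3.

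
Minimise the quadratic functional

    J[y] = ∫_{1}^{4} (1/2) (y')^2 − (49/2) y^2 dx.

The Lagrangian is L = (1/2) (y')^2 − (49/2) y^2.
Compute ∂L/∂y = -49y, ∂L/∂y' = y'.
The Euler-Lagrange equation d/dx(∂L/∂y') − ∂L/∂y = 0 reduces to
    y'' + 49 y = 0.
Its general solution is
    y(x) = A sin(7x) + B cos(7x),
with A, B fixed by the endpoint conditions.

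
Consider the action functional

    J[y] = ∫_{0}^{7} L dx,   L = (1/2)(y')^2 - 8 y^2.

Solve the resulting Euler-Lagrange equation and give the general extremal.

The Lagrangian is L = (1/2)(y')^2 - 8 y^2.
∂L/∂y = -16y.
∂L/∂y' = y'.
The Euler-Lagrange equation d/dx(∂L/∂y') − ∂L/∂y = 0 becomes:
    y'' + 16 y = 0
General solution: y(x) = A sin(4x) + B cos(4x), where A and B are arbitrary constants fixed by the endpoint conditions.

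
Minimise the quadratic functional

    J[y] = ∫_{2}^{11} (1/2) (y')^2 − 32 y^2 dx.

The Lagrangian is L = (1/2) (y')^2 − 32 y^2.
Compute ∂L/∂y = -64y, ∂L/∂y' = y'.
The Euler-Lagrange equation d/dx(∂L/∂y') − ∂L/∂y = 0 reduces to
    y'' + 64 y = 0.
Its general solution is
    y(x) = A sin(8x) + B cos(8x),
with A, B fixed by the endpoint conditions.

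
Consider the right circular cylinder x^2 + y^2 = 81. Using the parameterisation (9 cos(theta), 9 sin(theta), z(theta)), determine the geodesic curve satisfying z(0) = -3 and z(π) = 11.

Parameterise the cylinder of radius R = 9 as
    r(θ) = (9 cos θ, 9 sin θ, z(θ)).
The arc-length element is
    ds = sqrt(81 + (dz/dθ)^2) dθ,
so the Lagrangian is L = sqrt(81 + z'^2).
L depends on z' only, not on z or θ, so ∂L/∂z = 0 and
    ∂L/∂z' = z' / sqrt(81 + z'^2).
The Euler-Lagrange equation gives
    d/dθ( z' / sqrt(81 + z'^2) ) = 0,
so z' is constant. Integrating once:
    z(θ) = a θ + b,
a helix on the cylinder (a straight line when the cylinder is unrolled). The constants a, b are determined by the endpoint conditions.
With endpoint conditions z(0) = -3 and z(π) = 11: from z(0) = b we get b = -3, and a·π + -3 = 11 gives a = 14/π, so
    z(θ) = (14/π) θ − 3.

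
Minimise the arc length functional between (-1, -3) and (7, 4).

Arc-length functional: J[y] = ∫ sqrt(1 + (y')^2) dx.
Lagrangian L = sqrt(1 + (y')^2) has no explicit y dependence, so ∂L/∂y = 0 and the Euler-Lagrange equation gives
    d/dx( y' / sqrt(1 + (y')^2) ) = 0  ⇒  y' / sqrt(1 + (y')^2) = const.
Hence y' is constant, so y(x) is affine.
Fitting the endpoints (-1, -3) and (7, 4):
    slope m = (4 − (-3)) / (7 − (-1)) = 7/8,
    intercept c = (-3) − m·(-1) = -17/8.
Extremal: y(x) = (7/8) x - 17/8.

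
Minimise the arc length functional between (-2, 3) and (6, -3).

Arc-length functional: J[y] = ∫ sqrt(1 + (y')^2) dx.
Lagrangian L = sqrt(1 + (y')^2) has no explicit y dependence, so ∂L/∂y = 0 and the Euler-Lagrange equation gives
    d/dx( y' / sqrt(1 + (y')^2) ) = 0  ⇒  y' / sqrt(1 + (y')^2) = const.
Hence y' is constant, so y(x) is affine.
Fitting the endpoints (-2, 3) and (6, -3):
    slope m = ((-3) − 3) / (6 − (-2)) = -3/4,
    intercept c = 3 − m·(-2) = 3/2.
Extremal: y(x) = (-3/4) x + 3/2.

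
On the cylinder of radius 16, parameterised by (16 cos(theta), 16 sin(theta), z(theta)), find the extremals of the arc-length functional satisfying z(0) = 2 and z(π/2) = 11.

Parameterise the cylinder of radius R = 16 as
    r(θ) = (16 cos θ, 16 sin θ, z(θ)).
The arc-length element is
    ds = sqrt(256 + (dz/dθ)^2) dθ,
so the Lagrangian is L = sqrt(256 + z'^2).
L depends on z' only, not on z or θ, so ∂L/∂z = 0 and
    ∂L/∂z' = z' / sqrt(256 + z'^2).
The Euler-Lagrange equation gives
    d/dθ( z' / sqrt(256 + z'^2) ) = 0,
so z' is constant. Integrating once:
    z(θ) = a θ + b,
a helix on the cylinder (a straight line when the cylinder is unrolled). The constants a, b are determined by the endpoint conditions.
With endpoint conditions z(0) = 2 and z(π/2) = 11: from z(0) = b we get b = 2, and a·π/2 + 2 = 11 gives a = 18/π, so
    z(θ) = (18/π) θ + 2.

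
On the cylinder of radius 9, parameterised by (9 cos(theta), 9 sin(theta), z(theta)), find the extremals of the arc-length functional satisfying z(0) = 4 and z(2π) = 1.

Parameterise the cylinder of radius R = 9 as
    r(θ) = (9 cos θ, 9 sin θ, z(θ)).
The arc-length element is
    ds = sqrt(81 + (dz/dθ)^2) dθ,
so the Lagrangian is L = sqrt(81 + z'^2).
L depends on z' only, not on z or θ, so ∂L/∂z = 0 and
    ∂L/∂z' = z' / sqrt(81 + z'^2).
The Euler-Lagrange equation gives
    d/dθ( z' / sqrt(81 + z'^2) ) = 0,
so z' is constant. Integrating once:
    z(θ) = a θ + b,
a helix on the cylinder (a straight line when the cylinder is unrolled). The constants a, b are determined by the endpoint conditions.
With endpoint conditions z(0) = 4 and z(2π) = 1: from z(0) = b we get b = 4, and a·2π + 4 = 1 gives a = -3/(2π), so
    z(θ) = (-3/(2π)) θ + 4.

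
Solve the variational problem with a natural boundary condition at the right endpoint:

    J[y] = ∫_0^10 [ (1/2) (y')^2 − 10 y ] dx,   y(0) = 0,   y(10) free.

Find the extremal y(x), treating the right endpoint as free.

The Lagrangian L = (1/2) (y')^2 − 10 y gives
    ∂L/∂y = −10,   ∂L/∂y' = y'.
Euler-Lagrange: d/dx(y') − (−10) = 0, i.e. y'' + 10 = 0, so
    y(x) = −(10/2) x^2 + C1 x + C2.
Fixed left endpoint y(0) = 0 ⇒ C2 = 0.
The right endpoint x = 10 is free, so the natural (transversality) condition is ∂L/∂y' |_{x=10} = 0, i.e. y'(10) = 0.
Compute y'(x) = −10 x + C1, so y'(10) = −100 + C1 = 0 ⇒ C1 = 100.
Therefore the extremal is
    y(x) = −5 x^2 + 100 x.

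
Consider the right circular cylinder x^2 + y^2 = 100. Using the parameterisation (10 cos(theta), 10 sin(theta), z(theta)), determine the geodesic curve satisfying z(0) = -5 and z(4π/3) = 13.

Parameterise the cylinder of radius R = 10 as
    r(θ) = (10 cos θ, 10 sin θ, z(θ)).
The arc-length element is
    ds = sqrt(100 + (dz/dθ)^2) dθ,
so the Lagrangian is L = sqrt(100 + z'^2).
L depends on z' only, not on z or θ, so ∂L/∂z = 0 and
    ∂L/∂z' = z' / sqrt(100 + z'^2).
The Euler-Lagrange equation gives
    d/dθ( z' / sqrt(100 + z'^2) ) = 0,
so z' is constant. Integrating once:
    z(θ) = a θ + b,
a helix on the cylinder (a straight line when the cylinder is unrolled). The constants a, b are determined by the endpoint conditions.
With endpoint conditions z(0) = -5 and z(4π/3) = 13: from z(0) = b we get b = -5, and a·4π/3 + -5 = 13 gives a = 27/(2π), so
    z(θ) = (27/(2π)) θ − 5.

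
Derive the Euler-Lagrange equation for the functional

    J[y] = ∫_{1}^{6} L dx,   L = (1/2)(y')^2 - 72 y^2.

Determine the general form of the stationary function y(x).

The Lagrangian is L = (1/2)(y')^2 - 72 y^2.
∂L/∂y = -144y.
∂L/∂y' = y'.
The Euler-Lagrange equation d/dx(∂L/∂y') − ∂L/∂y = 0 becomes:
    y'' + 144 y = 0
General solution: y(x) = A sin(12x) + B cos(12x), where A and B are arbitrary constants fixed by the endpoint conditions.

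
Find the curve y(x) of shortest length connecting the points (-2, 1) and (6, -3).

Arc-length functional: J[y] = ∫ sqrt(1 + (y')^2) dx.
Lagrangian L = sqrt(1 + (y')^2) has no explicit y dependence, so ∂L/∂y = 0 and the Euler-Lagrange equation gives
    d/dx( y' / sqrt(1 + (y')^2) ) = 0  ⇒  y' / sqrt(1 + (y')^2) = const.
Hence y' is constant, so y(x) is affine.
Fitting the endpoints (-2, 1) and (6, -3):
    slope m = ((-3) − 1) / (6 − (-2)) = -1/2,
    intercept c = 1 − m·(-2) = 0.
Extremal: y(x) = (-1/2) x.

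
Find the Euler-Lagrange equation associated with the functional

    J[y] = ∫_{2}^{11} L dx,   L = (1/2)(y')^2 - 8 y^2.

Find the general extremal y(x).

The Lagrangian is L = (1/2)(y')^2 - 8 y^2.
∂L/∂y = -16y.
∂L/∂y' = y'.
The Euler-Lagrange equation d/dx(∂L/∂y') − ∂L/∂y = 0 becomes:
    y'' + 16 y = 0
General solution: y(x) = A sin(4x) + B cos(4x), where A and B are arbitrary constants fixed by the endpoint conditions.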